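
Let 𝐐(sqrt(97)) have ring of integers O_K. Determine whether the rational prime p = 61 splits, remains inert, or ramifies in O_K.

split

Since 97 ≡ 1 mod 4, the ring of integers is ℤ[(1+√97)/2] with discriminant 97.
disc(K) = 97 is not divisible by 61; 61 is unramified.
Legendre symbol by Euler's criterion: (97/61) ≡ 97^30 ≡ 1 (mod 61), i.e. (97/61) = 1.
(97/61) = 1, so 61 splits.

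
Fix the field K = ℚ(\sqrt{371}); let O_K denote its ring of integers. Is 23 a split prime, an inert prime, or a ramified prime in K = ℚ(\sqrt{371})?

Since 371 ≢ 1 mod 4, the ring of integers is ℤ[√371] with discriminant 4·371 = 1484.
disc(K) = 1484 is not divisible by 23; 23 is unramified.
Legendre symbol by Euler's criterion: (371/23) ≡ 371^11 ≡ 1 (mod 23), i.e. (371/23) = 1.
d is a quadratic residue mod p, hence 23 splits in O_K.

p splits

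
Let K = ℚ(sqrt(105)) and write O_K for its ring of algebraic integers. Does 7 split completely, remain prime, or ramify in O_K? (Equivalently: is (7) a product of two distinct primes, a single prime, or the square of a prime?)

Since 105 ≡ 1 mod 4, the ring of integers is ℤ[(1+√105)/2] with discriminant 105.
Ramification test: 7 | 105. The prime 7 ramifies in K.

p ramifies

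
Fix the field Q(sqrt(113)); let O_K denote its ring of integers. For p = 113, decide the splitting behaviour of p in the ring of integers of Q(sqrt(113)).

p ramifies

113 mod 4 = 1, hence disc K = 113 and O_K = ℤ[(1+√113)/2].
disc(K) = 113 = 113·1, so p = 113 is ramified.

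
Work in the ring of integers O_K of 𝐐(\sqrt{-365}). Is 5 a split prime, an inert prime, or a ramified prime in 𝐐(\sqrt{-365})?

Since -365 ≢ 1 mod 4, the ring of integers is ℤ[√-365] with discriminant 4·(-365) = -1460.
disc(K) = -1460 = 5·(-292), so p = 5 is ramified.

5 is ramified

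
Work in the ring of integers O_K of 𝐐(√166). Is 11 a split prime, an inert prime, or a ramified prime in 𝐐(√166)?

p splits

166 mod 4 = 2, hence disc K = 4·166 = 664 and O_K = ℤ[√166].
Since gcd(11, 664) = 1 the prime 11 does not ramify.
(166/11) = 1^5 mod 11 = 1, giving Legendre symbol 1.
Legendre symbol 1 ⇒ 11 is split.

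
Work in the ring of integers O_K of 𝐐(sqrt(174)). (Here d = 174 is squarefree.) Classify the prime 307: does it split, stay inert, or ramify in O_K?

d = 174 ≡ 2 (mod 4), so O_K = ℤ[√174] and disc(K) = 4d = 696.
Since gcd(307, 696) = 1 the prime 307 does not ramify.
Euler's criterion: 174^153 mod 307 = 306. Thus (174|307) = -1.
d is a non-residue mod p, hence 307 remains inert in O_K.

p is inert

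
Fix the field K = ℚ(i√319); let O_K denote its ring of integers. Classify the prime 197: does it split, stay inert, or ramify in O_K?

-319 mod 4 = 1, hence disc K = -319 and O_K = ℤ[(1+√-319)/2].
197 ∤ -319, so 197 is unramified.
Legendre symbol by Euler's criterion: (-319/197) ≡ (-319)^98 ≡ 196 (mod 197), i.e. (-319/197) = -1.
(-319/197) = -1, so 197 is inert.

p is inert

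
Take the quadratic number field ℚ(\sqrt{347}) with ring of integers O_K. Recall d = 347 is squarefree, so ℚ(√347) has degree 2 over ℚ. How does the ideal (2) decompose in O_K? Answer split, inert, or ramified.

ramified

347 mod 4 = 3, hence disc K = 4·347 = 1388 and O_K = ℤ[√347].
disc(K) = 1388 = 2·694, so p = 2 is ramified.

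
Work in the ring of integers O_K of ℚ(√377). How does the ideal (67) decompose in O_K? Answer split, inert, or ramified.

inert — (67) stays prime in O_K

377 mod 4 = 1, hence disc K = 377 and O_K = ℤ[(1+√377)/2].
Since gcd(67, 377) = 1 the prime 67 does not ramify.
Legendre symbol by Euler's criterion: (377/67) ≡ 377^33 ≡ 66 (mod 67), i.e. (377/67) = -1.
d is a non-residue mod p, hence 67 remains inert in O_K.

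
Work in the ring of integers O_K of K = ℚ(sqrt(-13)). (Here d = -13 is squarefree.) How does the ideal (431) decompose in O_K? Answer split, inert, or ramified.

splits completely

d = -13 ≡ 3 (mod 4), so O_K = ℤ[√-13] and disc(K) = 4d = -52.
431 ∤ -52, so 431 is unramified.
Compute (-13/431) via Euler: 418^((431-1)/2) mod 431 = 1, so (-13/431) = 1.
d is a quadratic residue mod p, hence 431 splits in O_K.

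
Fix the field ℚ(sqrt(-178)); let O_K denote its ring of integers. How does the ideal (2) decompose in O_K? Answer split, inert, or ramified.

Since -178 ≢ 1 mod 4, the ring of integers is ℤ[√-178] with discriminant 4·(-178) = -712.
Ramification test: 2 | -712. The prime 2 ramifies in K.

ramified — (2) = 𝔭²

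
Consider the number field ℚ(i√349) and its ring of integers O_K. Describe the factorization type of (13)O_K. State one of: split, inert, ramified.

d = -349 ≡ 3 (mod 4), so O_K = ℤ[√-349] and disc(K) = 4d = -1396.
13 ∤ -1396, so 13 is unramified.
Compute (-349/13) via Euler: 2^((13-1)/2) mod 13 = 12, so (-349/13) = -1.
Legendre symbol -1 ⇒ 13 is inert.

inert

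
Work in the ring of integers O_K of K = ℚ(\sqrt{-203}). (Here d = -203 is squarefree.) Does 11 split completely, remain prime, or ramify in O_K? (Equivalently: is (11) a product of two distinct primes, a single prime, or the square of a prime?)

d = -203 ≡ 1 (mod 4), so O_K = ℤ[(1+√-203)/2] and disc(K) = d = -203.
disc(K) = -203 is not divisible by 11; 11 is unramified.
Compute (-203/11) via Euler: 6^((11-1)/2) mod 11 = 10, so (-203/11) = -1.
(-203/11) = -1, so 11 is inert.

11 remains inert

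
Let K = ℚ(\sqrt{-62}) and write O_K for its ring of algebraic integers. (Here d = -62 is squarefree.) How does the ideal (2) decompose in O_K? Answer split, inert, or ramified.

d = -62 ≡ 2 (mod 4), so O_K = ℤ[√-62] and disc(K) = 4d = -248.
Ramification test: 2 | -248. The prime 2 ramifies in K.

2 is ramified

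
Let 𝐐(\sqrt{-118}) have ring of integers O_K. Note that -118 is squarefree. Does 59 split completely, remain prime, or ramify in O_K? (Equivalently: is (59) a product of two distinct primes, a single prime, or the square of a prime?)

ramified — (59) = 𝔭²

Since -118 ≢ 1 mod 4, the ring of integers is ℤ[√-118] with discriminant 4·(-118) = -472.
Ramification test: 59 | -472. The prime 59 ramifies in K.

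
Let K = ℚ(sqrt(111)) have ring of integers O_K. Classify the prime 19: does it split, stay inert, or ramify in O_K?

19 splits in O_K

Since 111 ≢ 1 mod 4, the ring of integers is ℤ[√111] with discriminant 4·111 = 444.
19 ∤ 444, so 19 is unramified.
Euler's criterion: 111^9 mod 19 = 1. Thus (111|19) = 1.
(111/19) = 1, so 19 splits.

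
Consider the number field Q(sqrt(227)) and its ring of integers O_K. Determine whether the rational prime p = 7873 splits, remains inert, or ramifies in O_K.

227 mod 4 = 3, hence disc K = 4·227 = 908 and O_K = ℤ[√227].
disc(K) = 908 is not divisible by 7873; 7873 is unramified.
Compute (227/7873) via Euler: 227^((7873-1)/2) mod 7873 = 1, so (227/7873) = 1.
d is a quadratic residue mod p, hence 7873 splits in O_K.

split — (7873) = 𝔭₁𝔭₂ with 𝔭₁ ≠ 𝔭₂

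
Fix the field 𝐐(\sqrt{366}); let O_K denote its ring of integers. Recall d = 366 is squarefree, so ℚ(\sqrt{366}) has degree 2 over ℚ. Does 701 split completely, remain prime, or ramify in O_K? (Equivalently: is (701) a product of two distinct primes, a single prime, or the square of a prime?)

inert — (701) stays prime in O_K

d = 366 ≡ 2 (mod 4), so O_K = ℤ[√366] and disc(K) = 4d = 1464.
disc(K) = 1464 is not divisible by 701; 701 is unramified.
Legendre symbol by Euler's criterion: (366/701) ≡ 366^350 ≡ 700 (mod 701), i.e. (366/701) = -1.
Legendre symbol -1 ⇒ 701 is inert.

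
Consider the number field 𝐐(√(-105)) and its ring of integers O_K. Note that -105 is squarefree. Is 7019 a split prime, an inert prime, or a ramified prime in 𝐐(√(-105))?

p is inert

Since -105 ≢ 1 mod 4, the ring of integers is ℤ[√-105] with discriminant 4·(-105) = -420.
Since gcd(7019, -420) = 1 the prime 7019 does not ramify.
Legendre symbol by Euler's criterion: (-105/7019) ≡ (-105)^3509 ≡ 7018 (mod 7019), i.e. (-105/7019) = -1.
Legendre symbol -1 ⇒ 7019 is inert.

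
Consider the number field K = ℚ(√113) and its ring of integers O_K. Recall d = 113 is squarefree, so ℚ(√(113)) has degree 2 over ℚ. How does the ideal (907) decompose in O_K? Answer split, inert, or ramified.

907 remains inert

113 mod 4 = 1, hence disc K = 113 and O_K = ℤ[(1+√113)/2].
disc(K) = 113 is not divisible by 907; 907 is unramified.
(113/907) = 113^453 mod 907 = 906, giving Legendre symbol -1.
(113/907) = -1, so 907 is inert.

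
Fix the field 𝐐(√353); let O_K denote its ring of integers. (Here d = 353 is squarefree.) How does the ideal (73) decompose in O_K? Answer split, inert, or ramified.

split — (73) = 𝔭₁𝔭₂ with 𝔭₁ ≠ 𝔭₂

Since 353 ≡ 1 mod 4, the ring of integers is ℤ[(1+√353)/2] with discriminant 353.
73 ∤ 353, so 73 is unramified.
Euler's criterion: 353^36 mod 73 = 1. Thus (353|73) = 1.
d is a quadratic residue mod p, hence 73 splits in O_K.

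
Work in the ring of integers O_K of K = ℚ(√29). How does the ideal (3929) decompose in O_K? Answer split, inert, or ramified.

29 mod 4 = 1, hence disc K = 29 and O_K = ℤ[(1+√29)/2].
disc(K) = 29 is not divisible by 3929; 3929 is unramified.
(29/3929) = 29^1964 mod 3929 = 3928, giving Legendre symbol -1.
d is a non-residue mod p, hence 3929 remains inert in O_K.

p is inert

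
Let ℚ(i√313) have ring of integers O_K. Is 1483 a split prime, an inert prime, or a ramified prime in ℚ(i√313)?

1483 splits in O_K

d = -313 ≡ 3 (mod 4), so O_K = ℤ[√-313] and disc(K) = 4d = -1252.
Since gcd(1483, -1252) = 1 the prime 1483 does not ramify.
Euler's criterion: (-313)^741 mod 1483 = 1. Thus (-313|1483) = 1.
(-313/1483) = 1, so 1483 splits.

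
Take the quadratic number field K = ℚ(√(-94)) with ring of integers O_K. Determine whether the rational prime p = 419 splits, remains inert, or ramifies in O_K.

419 splits in O_K

Since -94 ≢ 1 mod 4, the ring of integers is ℤ[√-94] with discriminant 4·(-94) = -376.
419 ∤ -376, so 419 is unramified.
Euler's criterion: (-94)^209 mod 419 = 1. Thus (-94|419) = 1.
(-94/419) = 1, so 419 splits.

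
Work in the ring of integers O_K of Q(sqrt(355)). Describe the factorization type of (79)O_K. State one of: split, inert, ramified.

p is inert

Since 355 ≢ 1 mod 4, the ring of integers is ℤ[√355] with discriminant 4·355 = 1420.
disc(K) = 1420 is not divisible by 79; 79 is unramified.
Compute (355/79) via Euler: 39^((79-1)/2) mod 79 = 78, so (355/79) = -1.
(355/79) = -1, so 79 is inert.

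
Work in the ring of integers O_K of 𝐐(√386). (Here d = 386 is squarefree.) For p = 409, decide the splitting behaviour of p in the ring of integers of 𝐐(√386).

split — (409) = 𝔭₁𝔭₂ with 𝔭₁ ≠ 𝔭₂

386 mod 4 = 2, hence disc K = 4·386 = 1544 and O_K = ℤ[√386].
Since gcd(409, 1544) = 1 the prime 409 does not ramify.
(386/409) = 386^204 mod 409 = 1, giving Legendre symbol 1.
(386/409) = 1, so 409 splits.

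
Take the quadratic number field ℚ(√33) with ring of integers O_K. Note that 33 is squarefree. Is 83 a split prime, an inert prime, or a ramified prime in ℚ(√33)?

split — (83) = 𝔭₁𝔭₂ with 𝔭₁ ≠ 𝔭₂

d = 33 ≡ 1 (mod 4), so O_K = ℤ[(1+√33)/2] and disc(K) = d = 33.
Since gcd(83, 33) = 1 the prime 83 does not ramify.
(33/83) = 33^41 mod 83 = 1, giving Legendre symbol 1.
Legendre symbol 1 ⇒ 83 is split.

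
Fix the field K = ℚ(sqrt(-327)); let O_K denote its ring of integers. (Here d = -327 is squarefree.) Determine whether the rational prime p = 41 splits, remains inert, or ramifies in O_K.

-327 mod 4 = 1, hence disc K = -327 and O_K = ℤ[(1+√-327)/2].
41 ∤ -327, so 41 is unramified.
Legendre symbol by Euler's criterion: (-327/41) ≡ (-327)^20 ≡ 1 (mod 41), i.e. (-327/41) = 1.
(-327/41) = 1, so 41 splits.

split — (41) = 𝔭₁𝔭₂ with 𝔭₁ ≠ 𝔭₂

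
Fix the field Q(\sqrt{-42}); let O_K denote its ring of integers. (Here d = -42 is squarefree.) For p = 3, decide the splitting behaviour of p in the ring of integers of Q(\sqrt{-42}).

-42 mod 4 = 2, hence disc K = 4·(-42) = -168 and O_K = ℤ[√-42].
Ramification test: 3 | -168. The prime 3 ramifies in K.

ramifies in O_K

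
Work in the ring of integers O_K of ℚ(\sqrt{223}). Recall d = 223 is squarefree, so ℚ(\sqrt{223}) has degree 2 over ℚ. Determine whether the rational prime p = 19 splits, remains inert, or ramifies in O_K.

Since 223 ≢ 1 mod 4, the ring of integers is ℤ[√223] with discriminant 4·223 = 892.
Since gcd(19, 892) = 1 the prime 19 does not ramify.
Compute (223/19) via Euler: 14^((19-1)/2) mod 19 = 18, so (223/19) = -1.
(223/19) = -1, so 19 is inert.

inert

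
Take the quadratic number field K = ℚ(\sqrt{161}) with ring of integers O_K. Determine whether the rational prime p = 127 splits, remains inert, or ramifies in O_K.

splits completely

161 mod 4 = 1, hence disc K = 161 and O_K = ℤ[(1+√161)/2].
127 ∤ 161, so 127 is unramified.
(161/127) = 34^63 mod 127 = 1, giving Legendre symbol 1.
d is a quadratic residue mod p, hence 127 splits in O_K.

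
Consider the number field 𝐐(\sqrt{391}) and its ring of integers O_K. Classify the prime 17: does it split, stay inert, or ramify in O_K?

p ramifies

d = 391 ≡ 3 (mod 4), so O_K = ℤ[√391] and disc(K) = 4d = 1564.
disc(K) = 1564 = 17·92, so p = 17 is ramified.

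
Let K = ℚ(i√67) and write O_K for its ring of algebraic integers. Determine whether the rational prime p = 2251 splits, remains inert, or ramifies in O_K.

d = -67 ≡ 1 (mod 4), so O_K = ℤ[(1+√-67)/2] and disc(K) = d = -67.
Since gcd(2251, -67) = 1 the prime 2251 does not ramify.
Compute (-67/2251) via Euler: 2184^((2251-1)/2) mod 2251 = 1, so (-67/2251) = 1.
(-67/2251) = 1, so 2251 splits.

2251 splits in O_K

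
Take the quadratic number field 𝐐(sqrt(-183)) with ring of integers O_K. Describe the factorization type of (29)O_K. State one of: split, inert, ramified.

Since -183 ≡ 1 mod 4, the ring of integers is ℤ[(1+√-183)/2] with discriminant -183.
29 ∤ -183, so 29 is unramified.
Euler's criterion: (-183)^14 mod 29 = 1. Thus (-183|29) = 1.
Legendre symbol 1 ⇒ 29 is split.

splits completely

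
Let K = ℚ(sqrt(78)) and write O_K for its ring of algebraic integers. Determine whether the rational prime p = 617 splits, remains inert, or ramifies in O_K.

78 mod 4 = 2, hence disc K = 4·78 = 312 and O_K = ℤ[√78].
Since gcd(617, 312) = 1 the prime 617 does not ramify.
(78/617) = 78^308 mod 617 = 1, giving Legendre symbol 1.
Legendre symbol 1 ⇒ 617 is split.

split — (617) = 𝔭₁𝔭₂ with 𝔭₁ ≠ 𝔭₂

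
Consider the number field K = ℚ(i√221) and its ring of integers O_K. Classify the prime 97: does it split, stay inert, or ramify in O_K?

split — (97) = 𝔭₁𝔭₂ with 𝔭₁ ≠ 𝔭₂

d = -221 ≡ 3 (mod 4), so O_K = ℤ[√-221] and disc(K) = 4d = -884.
disc(K) = -884 is not divisible by 97; 97 is unramified.
(-221/97) = 70^48 mod 97 = 1, giving Legendre symbol 1.
Legendre symbol 1 ⇒ 97 is split.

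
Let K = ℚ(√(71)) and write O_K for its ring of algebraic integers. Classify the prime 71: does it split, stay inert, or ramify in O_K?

71 is ramified

Since 71 ≢ 1 mod 4, the ring of integers is ℤ[√71] with discriminant 4·71 = 284.
disc(K) = 284 = 71·4, so p = 71 is ramified.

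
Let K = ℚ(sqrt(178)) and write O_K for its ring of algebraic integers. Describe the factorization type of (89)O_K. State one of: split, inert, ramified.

Since 178 ≢ 1 mod 4, the ring of integers is ℤ[√178] with discriminant 4·178 = 712.
89 divides disc(K) = 712, so 89 ramifies.

ramified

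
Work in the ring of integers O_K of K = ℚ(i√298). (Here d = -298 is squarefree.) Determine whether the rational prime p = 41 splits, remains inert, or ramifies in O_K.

41 remains inert

-298 mod 4 = 2, hence disc K = 4·(-298) = -1192 and O_K = ℤ[√-298].
disc(K) = -1192 is not divisible by 41; 41 is unramified.
Legendre symbol by Euler's criterion: (-298/41) ≡ (-298)^20 ≡ 40 (mod 41), i.e. (-298/41) = -1.
d is a non-residue mod p, hence 41 remains inert in O_K.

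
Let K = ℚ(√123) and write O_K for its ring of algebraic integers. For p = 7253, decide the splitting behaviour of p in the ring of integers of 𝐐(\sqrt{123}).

123 mod 4 = 3, hence disc K = 4·123 = 492 and O_K = ℤ[√123].
disc(K) = 492 is not divisible by 7253; 7253 is unramified.
Euler's criterion: 123^3626 mod 7253 = 7252. Thus (123|7253) = -1.
(123/7253) = -1, so 7253 is inert.

p is inert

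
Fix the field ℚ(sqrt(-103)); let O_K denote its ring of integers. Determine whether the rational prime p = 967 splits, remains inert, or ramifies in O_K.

remains prime (inert)

-103 mod 4 = 1, hence disc K = -103 and O_K = ℤ[(1+√-103)/2].
Since gcd(967, -103) = 1 the prime 967 does not ramify.
Compute (-103/967) via Euler: 864^((967-1)/2) mod 967 = 966, so (-103/967) = -1.
(-103/967) = -1, so 967 is inert.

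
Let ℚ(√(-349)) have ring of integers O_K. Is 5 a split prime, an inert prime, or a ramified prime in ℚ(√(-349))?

Since -349 ≢ 1 mod 4, the ring of integers is ℤ[√-349] with discriminant 4·(-349) = -1396.
Since gcd(5, -1396) = 1 the prime 5 does not ramify.
(-349/5) = 1^2 mod 5 = 1, giving Legendre symbol 1.
d is a quadratic residue mod p, hence 5 splits in O_K.

split — (5) = 𝔭₁𝔭₂ with 𝔭₁ ≠ 𝔭₂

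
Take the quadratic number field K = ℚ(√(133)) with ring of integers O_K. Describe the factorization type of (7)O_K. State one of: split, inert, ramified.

ramifies in O_K

Since 133 ≡ 1 mod 4, the ring of integers is ℤ[(1+√133)/2] with discriminant 133.
disc(K) = 133 = 7·19, so p = 7 is ramified.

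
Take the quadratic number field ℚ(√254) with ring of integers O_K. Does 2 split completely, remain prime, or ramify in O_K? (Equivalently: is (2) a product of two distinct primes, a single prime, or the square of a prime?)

ramified — (2) = 𝔭²

254 mod 4 = 2, hence disc K = 4·254 = 1016 and O_K = ℤ[√254].
Ramification test: 2 | 1016. The prime 2 ramifies in K.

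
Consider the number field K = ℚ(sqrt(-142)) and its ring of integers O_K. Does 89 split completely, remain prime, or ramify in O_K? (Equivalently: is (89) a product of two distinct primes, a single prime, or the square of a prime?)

Since -142 ≢ 1 mod 4, the ring of integers is ℤ[√-142] with discriminant 4·(-142) = -568.
disc(K) = -568 is not divisible by 89; 89 is unramified.
Legendre symbol by Euler's criterion: (-142/89) ≡ (-142)^44 ≡ 1 (mod 89), i.e. (-142/89) = 1.
d is a quadratic residue mod p, hence 89 splits in O_K.

p splits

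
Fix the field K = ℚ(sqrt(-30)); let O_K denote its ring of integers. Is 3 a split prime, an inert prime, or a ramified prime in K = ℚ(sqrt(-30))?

-30 mod 4 = 2, hence disc K = 4·(-30) = -120 and O_K = ℤ[√-30].
3 divides disc(K) = -120, so 3 ramifies.

ramified — (3) = 𝔭²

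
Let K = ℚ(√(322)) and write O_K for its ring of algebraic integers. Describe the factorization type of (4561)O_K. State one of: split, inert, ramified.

4561 remains inert

322 mod 4 = 2, hence disc K = 4·322 = 1288 and O_K = ℤ[√322].
4561 ∤ 1288, so 4561 is unramified.
Legendre symbol by Euler's criterion: (322/4561) ≡ 322^2280 ≡ 4560 (mod 4561), i.e. (322/4561) = -1.
Legendre symbol -1 ⇒ 4561 is inert.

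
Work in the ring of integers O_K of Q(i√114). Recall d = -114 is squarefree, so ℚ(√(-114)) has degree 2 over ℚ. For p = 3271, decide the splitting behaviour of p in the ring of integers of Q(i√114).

d = -114 ≡ 2 (mod 4), so O_K = ℤ[√-114] and disc(K) = 4d = -456.
3271 ∤ -456, so 3271 is unramified.
Euler's criterion: (-114)^1635 mod 3271 = 1. Thus (-114|3271) = 1.
(-114/3271) = 1, so 3271 splits.

splits completely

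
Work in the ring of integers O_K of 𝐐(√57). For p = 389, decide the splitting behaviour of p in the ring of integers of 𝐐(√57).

p is inert

d = 57 ≡ 1 (mod 4), so O_K = ℤ[(1+√57)/2] and disc(K) = d = 57.
389 ∤ 57, so 389 is unramified.
Compute (57/389) via Euler: 57^((389-1)/2) mod 389 = 388, so (57/389) = -1.
(57/389) = -1, so 389 is inert.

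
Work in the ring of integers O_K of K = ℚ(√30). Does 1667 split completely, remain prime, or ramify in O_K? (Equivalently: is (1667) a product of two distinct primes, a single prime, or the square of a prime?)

d = 30 ≡ 2 (mod 4), so O_K = ℤ[√30] and disc(K) = 4d = 120.
disc(K) = 120 is not divisible by 1667; 1667 is unramified.
(30/1667) = 30^833 mod 1667 = 1, giving Legendre symbol 1.
Legendre symbol 1 ⇒ 1667 is split.

split — (1667) = 𝔭₁𝔭₂ with 𝔭₁ ≠ 𝔭₂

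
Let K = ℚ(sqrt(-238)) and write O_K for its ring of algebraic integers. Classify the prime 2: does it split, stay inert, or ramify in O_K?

p ramifies

-238 mod 4 = 2, hence disc K = 4·(-238) = -952 and O_K = ℤ[√-238].
disc(K) = -952 = 2·(-476), so p = 2 is ramified.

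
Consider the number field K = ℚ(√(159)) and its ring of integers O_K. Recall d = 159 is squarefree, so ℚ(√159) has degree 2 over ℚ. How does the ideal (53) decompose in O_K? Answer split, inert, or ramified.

ramified — (53) = 𝔭²

d = 159 ≡ 3 (mod 4), so O_K = ℤ[√159] and disc(K) = 4d = 636.
53 divides disc(K) = 636, so 53 ramifies.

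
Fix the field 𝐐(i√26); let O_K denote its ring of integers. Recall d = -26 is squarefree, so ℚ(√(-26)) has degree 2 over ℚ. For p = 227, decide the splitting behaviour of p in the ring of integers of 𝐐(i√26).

remains prime (inert)

Since -26 ≢ 1 mod 4, the ring of integers is ℤ[√-26] with discriminant 4·(-26) = -104.
227 ∤ -104, so 227 is unramified.
Compute (-26/227) via Euler: 201^((227-1)/2) mod 227 = 226, so (-26/227) = -1.
d is a non-residue mod p, hence 227 remains inert in O_K.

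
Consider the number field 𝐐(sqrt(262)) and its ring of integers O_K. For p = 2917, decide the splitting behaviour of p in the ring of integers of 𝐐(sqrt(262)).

Since 262 ≢ 1 mod 4, the ring of integers is ℤ[√262] with discriminant 4·262 = 1048.
2917 ∤ 1048, so 2917 is unramified.
(262/2917) = 262^1458 mod 2917 = 2916, giving Legendre symbol -1.
Legendre symbol -1 ⇒ 2917 is inert.

inert — (2917) stays prime in O_K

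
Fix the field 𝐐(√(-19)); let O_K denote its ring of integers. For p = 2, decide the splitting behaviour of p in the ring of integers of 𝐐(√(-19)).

2 remains inert

-19 mod 4 = 1, hence disc K = -19 and O_K = ℤ[(1+√-19)/2].
2 ∤ -19, so 2 is unramified.
For p = 2 with d ≡ 1 (mod 4): d mod 8 = 5, so 2 is inert.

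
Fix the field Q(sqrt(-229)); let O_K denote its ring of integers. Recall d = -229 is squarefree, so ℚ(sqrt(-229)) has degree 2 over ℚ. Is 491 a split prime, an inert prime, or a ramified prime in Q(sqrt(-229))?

remains prime (inert)

d = -229 ≡ 3 (mod 4), so O_K = ℤ[√-229] and disc(K) = 4d = -916.
disc(K) = -916 is not divisible by 491; 491 is unramified.
Euler's criterion: (-229)^245 mod 491 = 490. Thus (-229|491) = -1.
(-229/491) = -1, so 491 is inert.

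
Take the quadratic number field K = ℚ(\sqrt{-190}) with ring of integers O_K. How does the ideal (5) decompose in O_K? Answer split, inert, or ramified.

-190 mod 4 = 2, hence disc K = 4·(-190) = -760 and O_K = ℤ[√-190].
disc(K) = -760 = 5·(-152), so p = 5 is ramified.

p ramifies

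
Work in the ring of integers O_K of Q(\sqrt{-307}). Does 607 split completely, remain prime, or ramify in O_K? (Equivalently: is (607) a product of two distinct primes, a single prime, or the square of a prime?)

-307 mod 4 = 1, hence disc K = -307 and O_K = ℤ[(1+√-307)/2].
607 ∤ -307, so 607 is unramified.
Compute (-307/607) via Euler: 300^((607-1)/2) mod 607 = 606, so (-307/607) = -1.
Legendre symbol -1 ⇒ 607 is inert.

607 remains inert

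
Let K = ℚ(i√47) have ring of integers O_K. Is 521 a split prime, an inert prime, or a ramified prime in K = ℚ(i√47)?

p splits

-47 mod 4 = 1, hence disc K = -47 and O_K = ℤ[(1+√-47)/2].
disc(K) = -47 is not divisible by 521; 521 is unramified.
Legendre symbol by Euler's criterion: (-47/521) ≡ (-47)^260 ≡ 1 (mod 521), i.e. (-47/521) = 1.
Legendre symbol 1 ⇒ 521 is split.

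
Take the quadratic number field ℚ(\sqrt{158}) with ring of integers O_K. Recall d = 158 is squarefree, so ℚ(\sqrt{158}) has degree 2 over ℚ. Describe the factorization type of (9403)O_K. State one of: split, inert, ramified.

9403 splits in O_K

d = 158 ≡ 2 (mod 4), so O_K = ℤ[√158] and disc(K) = 4d = 632.
disc(K) = 632 is not divisible by 9403; 9403 is unramified.
Euler's criterion: 158^4701 mod 9403 = 1. Thus (158|9403) = 1.
(158/9403) = 1, so 9403 splits.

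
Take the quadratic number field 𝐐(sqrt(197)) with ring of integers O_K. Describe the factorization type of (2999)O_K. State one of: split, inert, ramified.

inert — (2999) stays prime in O_K

d = 197 ≡ 1 (mod 4), so O_K = ℤ[(1+√197)/2] and disc(K) = d = 197.
Since gcd(2999, 197) = 1 the prime 2999 does not ramify.
Euler's criterion: 197^1499 mod 2999 = 2998. Thus (197|2999) = -1.
(197/2999) = -1, so 2999 is inert.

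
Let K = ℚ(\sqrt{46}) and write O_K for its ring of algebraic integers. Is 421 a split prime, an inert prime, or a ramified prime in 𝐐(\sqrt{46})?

splits completely

d = 46 ≡ 2 (mod 4), so O_K = ℤ[√46] and disc(K) = 4d = 184.
disc(K) = 184 is not divisible by 421; 421 is unramified.
Euler's criterion: 46^210 mod 421 = 1. Thus (46|421) = 1.
d is a quadratic residue mod p, hence 421 splits in O_K.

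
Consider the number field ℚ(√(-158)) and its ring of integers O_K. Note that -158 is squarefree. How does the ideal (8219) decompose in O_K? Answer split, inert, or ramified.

Since -158 ≢ 1 mod 4, the ring of integers is ℤ[√-158] with discriminant 4·(-158) = -632.
disc(K) = -632 is not divisible by 8219; 8219 is unramified.
(-158/8219) = 8061^4109 mod 8219 = 1, giving Legendre symbol 1.
Legendre symbol 1 ⇒ 8219 is split.

8219 splits in O_K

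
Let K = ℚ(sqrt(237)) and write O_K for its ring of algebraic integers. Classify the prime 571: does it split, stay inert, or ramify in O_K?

split

Since 237 ≡ 1 mod 4, the ring of integers is ℤ[(1+√237)/2] with discriminant 237.
571 ∤ 237, so 571 is unramified.
(237/571) = 237^285 mod 571 = 1, giving Legendre symbol 1.
(237/571) = 1, so 571 splits.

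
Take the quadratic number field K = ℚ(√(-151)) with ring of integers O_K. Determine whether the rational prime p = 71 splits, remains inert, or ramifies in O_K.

Since -151 ≡ 1 mod 4, the ring of integers is ℤ[(1+√-151)/2] with discriminant -151.
71 ∤ -151, so 71 is unramified.
Compute (-151/71) via Euler: 62^((71-1)/2) mod 71 = 70, so (-151/71) = -1.
d is a non-residue mod p, hence 71 remains inert in O_K.

inert — (71) stays prime in O_K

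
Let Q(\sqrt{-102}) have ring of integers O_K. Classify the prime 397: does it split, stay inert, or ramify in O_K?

397 splits in O_K

Since -102 ≢ 1 mod 4, the ring of integers is ℤ[√-102] with discriminant 4·(-102) = -408.
Since gcd(397, -408) = 1 the prime 397 does not ramify.
Compute (-102/397) via Euler: 295^((397-1)/2) mod 397 = 1, so (-102/397) = 1.
(-102/397) = 1, so 397 splits.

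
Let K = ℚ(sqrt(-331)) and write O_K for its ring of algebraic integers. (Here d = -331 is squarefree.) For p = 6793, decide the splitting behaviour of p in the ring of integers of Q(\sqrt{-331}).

split

d = -331 ≡ 1 (mod 4), so O_K = ℤ[(1+√-331)/2] and disc(K) = d = -331.
Since gcd(6793, -331) = 1 the prime 6793 does not ramify.
Euler's criterion: (-331)^3396 mod 6793 = 1. Thus (-331|6793) = 1.
(-331/6793) = 1, so 6793 splits.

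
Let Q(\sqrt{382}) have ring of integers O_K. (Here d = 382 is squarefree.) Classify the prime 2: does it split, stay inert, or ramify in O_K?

382 mod 4 = 2, hence disc K = 4·382 = 1528 and O_K = ℤ[√382].
Ramification test: 2 | 1528. The prime 2 ramifies in K.

p ramifies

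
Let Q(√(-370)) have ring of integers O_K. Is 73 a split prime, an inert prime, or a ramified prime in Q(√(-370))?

-370 mod 4 = 2, hence disc K = 4·(-370) = -1480 and O_K = ℤ[√-370].
Since gcd(73, -1480) = 1 the prime 73 does not ramify.
Euler's criterion: (-370)^36 mod 73 = 72. Thus (-370|73) = -1.
Legendre symbol -1 ⇒ 73 is inert.

inert — (73) stays prime in O_K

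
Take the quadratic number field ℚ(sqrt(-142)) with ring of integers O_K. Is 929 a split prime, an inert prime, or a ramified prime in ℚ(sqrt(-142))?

split — (929) = 𝔭₁𝔭₂ with 𝔭₁ ≠ 𝔭₂

d = -142 ≡ 2 (mod 4), so O_K = ℤ[√-142] and disc(K) = 4d = -568.
disc(K) = -568 is not divisible by 929; 929 is unramified.
(-142/929) = 787^464 mod 929 = 1, giving Legendre symbol 1.
Legendre symbol 1 ⇒ 929 is split.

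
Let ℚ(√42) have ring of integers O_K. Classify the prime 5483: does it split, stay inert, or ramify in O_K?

5483 splits in O_K

Since 42 ≢ 1 mod 4, the ring of integers is ℤ[√42] with discriminant 4·42 = 168.
disc(K) = 168 is not divisible by 5483; 5483 is unramified.
Euler's criterion: 42^2741 mod 5483 = 1. Thus (42|5483) = 1.
Legendre symbol 1 ⇒ 5483 is split.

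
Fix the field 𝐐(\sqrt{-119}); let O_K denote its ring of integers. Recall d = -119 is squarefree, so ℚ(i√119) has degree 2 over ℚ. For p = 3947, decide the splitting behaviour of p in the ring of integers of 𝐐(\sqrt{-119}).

3947 splits in O_K

-119 mod 4 = 1, hence disc K = -119 and O_K = ℤ[(1+√-119)/2].
disc(K) = -119 is not divisible by 3947; 3947 is unramified.
Compute (-119/3947) via Euler: 3828^((3947-1)/2) mod 3947 = 1, so (-119/3947) = 1.
d is a quadratic residue mod p, hence 3947 splits in O_K.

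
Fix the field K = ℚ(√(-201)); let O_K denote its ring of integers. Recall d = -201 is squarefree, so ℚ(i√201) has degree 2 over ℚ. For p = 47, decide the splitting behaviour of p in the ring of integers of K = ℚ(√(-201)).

split — (47) = 𝔭₁𝔭₂ with 𝔭₁ ≠ 𝔭₂

-201 mod 4 = 3, hence disc K = 4·(-201) = -804 and O_K = ℤ[√-201].
47 ∤ -804, so 47 is unramified.
Compute (-201/47) via Euler: 34^((47-1)/2) mod 47 = 1, so (-201/47) = 1.
d is a quadratic residue mod p, hence 47 splits in O_K.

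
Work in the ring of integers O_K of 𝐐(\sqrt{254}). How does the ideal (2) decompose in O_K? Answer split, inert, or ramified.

ramified

254 mod 4 = 2, hence disc K = 4·254 = 1016 and O_K = ℤ[√254].
2 divides disc(K) = 1016, so 2 ramifies.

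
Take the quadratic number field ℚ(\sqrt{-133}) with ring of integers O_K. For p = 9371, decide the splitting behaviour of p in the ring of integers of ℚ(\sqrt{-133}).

d = -133 ≡ 3 (mod 4), so O_K = ℤ[√-133] and disc(K) = 4d = -532.
9371 ∤ -532, so 9371 is unramified.
(-133/9371) = 9238^4685 mod 9371 = 1, giving Legendre symbol 1.
(-133/9371) = 1, so 9371 splits.

p splits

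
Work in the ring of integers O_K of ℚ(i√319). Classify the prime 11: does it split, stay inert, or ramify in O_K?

ramified

Since -319 ≡ 1 mod 4, the ring of integers is ℤ[(1+√-319)/2] with discriminant -319.
disc(K) = -319 = 11·(-29), so p = 11 is ramified.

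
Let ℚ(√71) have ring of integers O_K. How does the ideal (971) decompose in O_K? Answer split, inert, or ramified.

Since 71 ≢ 1 mod 4, the ring of integers is ℤ[√71] with discriminant 4·71 = 284.
disc(K) = 284 is not divisible by 971; 971 is unramified.
Legendre symbol by Euler's criterion: (71/971) ≡ 71^485 ≡ 970 (mod 971), i.e. (71/971) = -1.
d is a non-residue mod p, hence 971 remains inert in O_K.

inert — (971) stays prime in O_K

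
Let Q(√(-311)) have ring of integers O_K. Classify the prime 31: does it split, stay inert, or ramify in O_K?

d = -311 ≡ 1 (mod 4), so O_K = ℤ[(1+√-311)/2] and disc(K) = d = -311.
Since gcd(31, -311) = 1 the prime 31 does not ramify.
Euler's criterion: (-311)^15 mod 31 = 30. Thus (-311|31) = -1.
(-311/31) = -1, so 31 is inert.

31 remains inert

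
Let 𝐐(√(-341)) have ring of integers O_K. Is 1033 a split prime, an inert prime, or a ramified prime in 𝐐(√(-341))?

-341 mod 4 = 3, hence disc K = 4·(-341) = -1364 and O_K = ℤ[√-341].
Since gcd(1033, -1364) = 1 the prime 1033 does not ramify.
Euler's criterion: (-341)^516 mod 1033 = 1032. Thus (-341|1033) = -1.
d is a non-residue mod p, hence 1033 remains inert in O_K.

1033 remains inert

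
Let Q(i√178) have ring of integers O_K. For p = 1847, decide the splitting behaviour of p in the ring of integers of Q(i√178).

p is inert

-178 mod 4 = 2, hence disc K = 4·(-178) = -712 and O_K = ℤ[√-178].
disc(K) = -712 is not divisible by 1847; 1847 is unramified.
Euler's criterion: (-178)^923 mod 1847 = 1846. Thus (-178|1847) = -1.
(-178/1847) = -1, so 1847 is inert.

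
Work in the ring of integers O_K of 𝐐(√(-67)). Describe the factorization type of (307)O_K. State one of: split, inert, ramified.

Since -67 ≡ 1 mod 4, the ring of integers is ℤ[(1+√-67)/2] with discriminant -67.
disc(K) = -67 is not divisible by 307; 307 is unramified.
Compute (-67/307) via Euler: 240^((307-1)/2) mod 307 = 1, so (-67/307) = 1.
Legendre symbol 1 ⇒ 307 is split.

splits completely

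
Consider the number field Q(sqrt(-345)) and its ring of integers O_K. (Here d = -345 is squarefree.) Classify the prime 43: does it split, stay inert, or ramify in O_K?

Since -345 ≢ 1 mod 4, the ring of integers is ℤ[√-345] with discriminant 4·(-345) = -1380.
43 ∤ -1380, so 43 is unramified.
Legendre symbol by Euler's criterion: (-345/43) ≡ (-345)^21 ≡ 42 (mod 43), i.e. (-345/43) = -1.
Legendre symbol -1 ⇒ 43 is inert.

remains prime (inert)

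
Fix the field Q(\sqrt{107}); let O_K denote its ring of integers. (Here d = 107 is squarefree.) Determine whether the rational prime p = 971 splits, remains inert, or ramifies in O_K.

971 splits in O_K

107 mod 4 = 3, hence disc K = 4·107 = 428 and O_K = ℤ[√107].
Since gcd(971, 428) = 1 the prime 971 does not ramify.
Compute (107/971) via Euler: 107^((971-1)/2) mod 971 = 1, so (107/971) = 1.
d is a quadratic residue mod p, hence 971 splits in O_K.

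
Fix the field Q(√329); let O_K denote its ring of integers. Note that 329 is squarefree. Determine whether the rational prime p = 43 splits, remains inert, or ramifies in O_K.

inert

329 mod 4 = 1, hence disc K = 329 and O_K = ℤ[(1+√329)/2].
43 ∤ 329, so 43 is unramified.
Legendre symbol by Euler's criterion: (329/43) ≡ 329^21 ≡ 42 (mod 43), i.e. (329/43) = -1.
Legendre symbol -1 ⇒ 43 is inert.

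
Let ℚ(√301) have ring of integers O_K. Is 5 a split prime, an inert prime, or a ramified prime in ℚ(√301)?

split — (5) = 𝔭₁𝔭₂ with 𝔭₁ ≠ 𝔭₂

301 mod 4 = 1, hence disc K = 301 and O_K = ℤ[(1+√301)/2].
Since gcd(5, 301) = 1 the prime 5 does not ramify.
Euler's criterion: 301^2 mod 5 = 1. Thus (301|5) = 1.
Legendre symbol 1 ⇒ 5 is split.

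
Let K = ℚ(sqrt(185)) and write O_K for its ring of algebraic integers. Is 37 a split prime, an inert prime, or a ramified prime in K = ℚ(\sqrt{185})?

ramified

Since 185 ≡ 1 mod 4, the ring of integers is ℤ[(1+√185)/2] with discriminant 185.
disc(K) = 185 = 37·5, so p = 37 is ramified.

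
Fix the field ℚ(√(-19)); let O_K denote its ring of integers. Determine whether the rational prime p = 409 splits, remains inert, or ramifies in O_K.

Since -19 ≡ 1 mod 4, the ring of integers is ℤ[(1+√-19)/2] with discriminant -19.
disc(K) = -19 is not divisible by 409; 409 is unramified.
Legendre symbol by Euler's criterion: (-19/409) ≡ (-19)^204 ≡ 408 (mod 409), i.e. (-19/409) = -1.
d is a non-residue mod p, hence 409 remains inert in O_K.

inert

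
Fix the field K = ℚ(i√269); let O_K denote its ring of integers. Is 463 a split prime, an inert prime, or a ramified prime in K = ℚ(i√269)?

splits completely

d = -269 ≡ 3 (mod 4), so O_K = ℤ[√-269] and disc(K) = 4d = -1076.
Since gcd(463, -1076) = 1 the prime 463 does not ramify.
Compute (-269/463) via Euler: 194^((463-1)/2) mod 463 = 1, so (-269/463) = 1.
d is a quadratic residue mod p, hence 463 splits in O_K.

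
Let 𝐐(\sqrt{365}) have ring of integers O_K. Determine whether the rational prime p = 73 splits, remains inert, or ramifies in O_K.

365 mod 4 = 1, hence disc K = 365 and O_K = ℤ[(1+√365)/2].
Ramification test: 73 | 365. The prime 73 ramifies in K.

ramified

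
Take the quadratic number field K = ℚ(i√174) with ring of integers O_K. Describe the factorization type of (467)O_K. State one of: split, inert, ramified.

-174 mod 4 = 2, hence disc K = 4·(-174) = -696 and O_K = ℤ[√-174].
Since gcd(467, -696) = 1 the prime 467 does not ramify.
(-174/467) = 293^233 mod 467 = 466, giving Legendre symbol -1.
d is a non-residue mod p, hence 467 remains inert in O_K.

p is inert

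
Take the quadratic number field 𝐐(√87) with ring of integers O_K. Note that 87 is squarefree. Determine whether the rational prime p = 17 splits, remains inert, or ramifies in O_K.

p splits

d = 87 ≡ 3 (mod 4), so O_K = ℤ[√87] and disc(K) = 4d = 348.
disc(K) = 348 is not divisible by 17; 17 is unramified.
Euler's criterion: 87^8 mod 17 = 1. Thus (87|17) = 1.
(87/17) = 1, so 17 splits.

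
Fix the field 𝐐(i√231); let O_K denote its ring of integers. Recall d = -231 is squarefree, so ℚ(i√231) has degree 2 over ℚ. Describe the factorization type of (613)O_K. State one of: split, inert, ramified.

inert — (613) stays prime in O_K

-231 mod 4 = 1, hence disc K = -231 and O_K = ℤ[(1+√-231)/2].
Since gcd(613, -231) = 1 the prime 613 does not ramify.
(-231/613) = 382^306 mod 613 = 612, giving Legendre symbol -1.
Legendre symbol -1 ⇒ 613 is inert.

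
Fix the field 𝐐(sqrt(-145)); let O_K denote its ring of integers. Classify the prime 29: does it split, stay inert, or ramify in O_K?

ramifies in O_K

-145 mod 4 = 3, hence disc K = 4·(-145) = -580 and O_K = ℤ[√-145].
29 divides disc(K) = -580, so 29 ramifies.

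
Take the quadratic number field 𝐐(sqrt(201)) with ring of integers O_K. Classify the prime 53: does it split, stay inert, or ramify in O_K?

201 mod 4 = 1, hence disc K = 201 and O_K = ℤ[(1+√201)/2].
53 ∤ 201, so 53 is unramified.
Compute (201/53) via Euler: 42^((53-1)/2) mod 53 = 1, so (201/53) = 1.
d is a quadratic residue mod p, hence 53 splits in O_K.

split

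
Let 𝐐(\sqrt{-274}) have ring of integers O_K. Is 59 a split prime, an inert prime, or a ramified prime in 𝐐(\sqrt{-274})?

-274 mod 4 = 2, hence disc K = 4·(-274) = -1096 and O_K = ℤ[√-274].
Since gcd(59, -1096) = 1 the prime 59 does not ramify.
Compute (-274/59) via Euler: 21^((59-1)/2) mod 59 = 1, so (-274/59) = 1.
(-274/59) = 1, so 59 splits.

split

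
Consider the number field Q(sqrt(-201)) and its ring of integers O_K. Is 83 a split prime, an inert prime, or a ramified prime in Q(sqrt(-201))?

split

Since -201 ≢ 1 mod 4, the ring of integers is ℤ[√-201] with discriminant 4·(-201) = -804.
83 ∤ -804, so 83 is unramified.
(-201/83) = 48^41 mod 83 = 1, giving Legendre symbol 1.
Legendre symbol 1 ⇒ 83 is split.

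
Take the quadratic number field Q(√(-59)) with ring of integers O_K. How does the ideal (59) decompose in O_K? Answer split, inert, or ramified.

-59 mod 4 = 1, hence disc K = -59 and O_K = ℤ[(1+√-59)/2].
disc(K) = -59 = 59·(-1), so p = 59 is ramified.

59 is ramified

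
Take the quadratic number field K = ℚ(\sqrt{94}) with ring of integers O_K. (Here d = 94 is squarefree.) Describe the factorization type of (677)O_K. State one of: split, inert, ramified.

94 mod 4 = 2, hence disc K = 4·94 = 376 and O_K = ℤ[√94].
677 ∤ 376, so 677 is unramified.
Compute (94/677) via Euler: 94^((677-1)/2) mod 677 = 1, so (94/677) = 1.
Legendre symbol 1 ⇒ 677 is split.

splits completely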